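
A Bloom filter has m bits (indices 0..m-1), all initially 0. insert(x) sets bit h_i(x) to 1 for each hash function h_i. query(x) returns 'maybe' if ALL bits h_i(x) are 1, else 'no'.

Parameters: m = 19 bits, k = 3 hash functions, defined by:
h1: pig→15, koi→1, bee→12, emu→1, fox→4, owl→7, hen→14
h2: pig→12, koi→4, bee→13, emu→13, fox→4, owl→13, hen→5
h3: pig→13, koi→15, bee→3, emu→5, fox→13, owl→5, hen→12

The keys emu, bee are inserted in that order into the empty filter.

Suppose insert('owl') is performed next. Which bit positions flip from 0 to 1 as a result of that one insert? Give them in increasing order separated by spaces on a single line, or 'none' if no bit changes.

Answer: 7

Derivation:
Start: bits=0000000000000000000
After insert 'emu': sets bits 1 5 13 -> bits=0100010000000100000
After insert 'bee': sets bits 3 12 13 -> bits=0101010000001100000
insert 'owl' would touch bits 5 7 13; currently bit5=1, bit7=0, bit13=1
Bits that are 0 among those (would change 0->1): 7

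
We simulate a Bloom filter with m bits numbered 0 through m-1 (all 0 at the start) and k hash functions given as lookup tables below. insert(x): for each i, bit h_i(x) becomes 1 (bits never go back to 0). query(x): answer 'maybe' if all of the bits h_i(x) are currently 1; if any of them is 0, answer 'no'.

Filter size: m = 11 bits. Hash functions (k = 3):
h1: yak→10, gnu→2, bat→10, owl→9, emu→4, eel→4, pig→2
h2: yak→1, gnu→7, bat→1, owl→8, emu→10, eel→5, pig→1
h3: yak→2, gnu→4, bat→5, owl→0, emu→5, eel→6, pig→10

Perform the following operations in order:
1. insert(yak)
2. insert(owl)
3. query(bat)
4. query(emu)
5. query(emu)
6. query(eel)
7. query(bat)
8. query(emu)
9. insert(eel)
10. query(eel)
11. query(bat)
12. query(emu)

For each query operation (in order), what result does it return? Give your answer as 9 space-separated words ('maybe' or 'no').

Answer: no no no no no no maybe maybe maybe

Derivation:
Start: bits=00000000000
Op 1: insert yak -> sets bits 1 2 10 -> bits=01100000001
Op 2: insert owl -> sets bits 0 8 9 -> bits=11100000111
Op 3: query bat -> checks bit1=1, bit5=0, bit10=1 (has a 0) -> no
Op 4: query emu -> checks bit4=0, bit5=0, bit10=1 (has a 0) -> no
Op 5: query emu -> checks bit4=0, bit5=0, bit10=1 (has a 0) -> no
Op 6: query eel -> checks bit4=0, bit5=0, bit6=0 (has a 0) -> no
Op 7: query bat -> checks bit1=1, bit5=0, bit10=1 (has a 0) -> no
Op 8: query emu -> checks bit4=0, bit5=0, bit10=1 (has a 0) -> no
Op 9: insert eel -> sets bits 4 5 6 -> bits=11101110111
Op 10: query eel -> checks bit4=1, bit5=1, bit6=1 (all 1) -> maybe
Op 11: query bat -> checks bit1=1, bit5=1, bit10=1 (all 1) -> maybe
Op 12: query emu -> checks bit4=1, bit5=1, bit10=1 (all 1) -> maybe
Query results in order: no no no no no no maybe maybe maybe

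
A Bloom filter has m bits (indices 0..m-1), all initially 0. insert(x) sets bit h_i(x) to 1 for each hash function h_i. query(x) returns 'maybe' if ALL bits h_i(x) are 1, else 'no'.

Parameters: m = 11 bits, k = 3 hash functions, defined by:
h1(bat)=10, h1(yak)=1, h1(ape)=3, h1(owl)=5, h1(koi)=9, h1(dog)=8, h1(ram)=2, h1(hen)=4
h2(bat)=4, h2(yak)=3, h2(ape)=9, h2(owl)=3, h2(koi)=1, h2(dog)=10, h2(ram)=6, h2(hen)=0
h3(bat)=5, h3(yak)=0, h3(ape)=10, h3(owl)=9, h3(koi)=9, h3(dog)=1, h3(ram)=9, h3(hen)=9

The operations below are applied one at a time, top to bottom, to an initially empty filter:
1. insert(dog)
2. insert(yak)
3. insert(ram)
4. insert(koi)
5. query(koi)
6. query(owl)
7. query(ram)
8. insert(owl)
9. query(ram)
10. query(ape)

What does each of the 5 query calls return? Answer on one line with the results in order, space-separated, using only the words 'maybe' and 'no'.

Answer: maybe no maybe maybe maybe

Derivation:
Start: bits=00000000000
Op 1: insert dog -> sets bits 1 8 10 -> bits=01000000101
Op 2: insert yak -> sets bits 0 1 3 -> bits=11010000101
Op 3: insert ram -> sets bits 2 6 9 -> bits=11110010111
Op 4: insert koi -> sets bits 1 9 -> bits=11110010111
Op 5: query koi -> checks bit1=1, bit9=1 (all 1) -> maybe
Op 6: query owl -> checks bit3=1, bit5=0, bit9=1 (has a 0) -> no
Op 7: query ram -> checks bit2=1, bit6=1, bit9=1 (all 1) -> maybe
Op 8: insert owl -> sets bits 3 5 9 -> bits=11110110111
Op 9: query ram -> checks bit2=1, bit6=1, bit9=1 (all 1) -> maybe
Op 10: query ape -> checks bit3=1, bit9=1, bit10=1 (all 1) -> maybe
Query results in order: maybe no maybe maybe maybe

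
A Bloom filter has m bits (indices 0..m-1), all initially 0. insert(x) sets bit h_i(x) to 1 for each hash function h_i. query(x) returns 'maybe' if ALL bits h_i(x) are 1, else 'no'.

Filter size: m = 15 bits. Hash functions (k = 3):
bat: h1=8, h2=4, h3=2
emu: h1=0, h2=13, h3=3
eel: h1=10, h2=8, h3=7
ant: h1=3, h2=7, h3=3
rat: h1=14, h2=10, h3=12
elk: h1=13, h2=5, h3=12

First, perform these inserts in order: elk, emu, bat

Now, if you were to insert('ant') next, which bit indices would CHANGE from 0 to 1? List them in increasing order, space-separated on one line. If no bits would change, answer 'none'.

Start: bits=000000000000000
After insert 'elk': sets bits 5 12 13 -> bits=000001000000110
After insert 'emu': sets bits 0 3 13 -> bits=100101000000110
After insert 'bat': sets bits 2 4 8 -> bits=101111001000110
insert 'ant' would touch bits 3 7; currently bit3=1, bit7=0
Bits that are 0 among those (would change 0->1): 7

Answer: 7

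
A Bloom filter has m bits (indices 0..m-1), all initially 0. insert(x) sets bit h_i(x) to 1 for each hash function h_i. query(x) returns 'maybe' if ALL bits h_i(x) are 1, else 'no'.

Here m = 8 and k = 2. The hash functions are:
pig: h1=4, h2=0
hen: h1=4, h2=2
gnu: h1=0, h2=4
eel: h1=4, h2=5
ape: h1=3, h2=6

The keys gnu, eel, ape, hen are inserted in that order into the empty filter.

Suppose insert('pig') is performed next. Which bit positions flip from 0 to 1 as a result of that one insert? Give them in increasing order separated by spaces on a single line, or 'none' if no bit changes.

Start: bits=00000000
After insert 'gnu': sets bits 0 4 -> bits=10001000
After insert 'eel': sets bits 4 5 -> bits=10001100
After insert 'ape': sets bits 3 6 -> bits=10011110
After insert 'hen': sets bits 2 4 -> bits=10111110
insert 'pig' would touch bits 0 4; currently bit0=1, bit4=1
Bits that are 0 among those (would change 0->1): none

Answer: none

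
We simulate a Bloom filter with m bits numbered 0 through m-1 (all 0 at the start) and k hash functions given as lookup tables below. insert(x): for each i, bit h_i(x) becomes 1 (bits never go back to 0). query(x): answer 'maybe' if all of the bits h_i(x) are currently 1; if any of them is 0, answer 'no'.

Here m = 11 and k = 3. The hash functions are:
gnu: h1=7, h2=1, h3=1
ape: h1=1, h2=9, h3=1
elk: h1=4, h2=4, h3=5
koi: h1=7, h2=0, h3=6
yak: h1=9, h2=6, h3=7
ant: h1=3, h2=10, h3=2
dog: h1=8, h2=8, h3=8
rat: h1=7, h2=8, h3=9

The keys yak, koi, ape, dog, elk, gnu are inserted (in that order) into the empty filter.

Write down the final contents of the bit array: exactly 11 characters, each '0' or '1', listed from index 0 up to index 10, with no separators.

Answer: 11001111110

Derivation:
Start: bits=00000000000
After insert 'yak': sets bits 6 7 9 -> bits=00000011010
After insert 'koi': sets bits 0 6 7 -> bits=10000011010
After insert 'ape': sets bits 1 9 -> bits=11000011010
After insert 'dog': sets bits 8 -> bits=11000011110
After insert 'elk': sets bits 4 5 -> bits=11001111110
After insert 'gnu': sets bits 1 7 -> bits=11001111110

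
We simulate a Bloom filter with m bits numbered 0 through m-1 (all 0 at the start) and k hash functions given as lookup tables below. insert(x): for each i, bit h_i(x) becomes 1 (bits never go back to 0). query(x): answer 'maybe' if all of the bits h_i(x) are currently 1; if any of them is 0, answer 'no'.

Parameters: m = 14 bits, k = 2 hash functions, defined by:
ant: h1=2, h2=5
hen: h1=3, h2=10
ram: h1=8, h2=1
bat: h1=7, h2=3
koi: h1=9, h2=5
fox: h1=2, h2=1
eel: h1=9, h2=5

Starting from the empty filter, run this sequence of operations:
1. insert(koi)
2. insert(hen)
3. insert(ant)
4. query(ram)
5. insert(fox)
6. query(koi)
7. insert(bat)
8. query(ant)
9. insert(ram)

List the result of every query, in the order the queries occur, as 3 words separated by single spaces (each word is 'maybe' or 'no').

Answer: no maybe maybe

Derivation:
Start: bits=00000000000000
Op 1: insert koi -> sets bits 5 9 -> bits=00000100010000
Op 2: insert hen -> sets bits 3 10 -> bits=00010100011000
Op 3: insert ant -> sets bits 2 5 -> bits=00110100011000
Op 4: query ram -> checks bit1=0, bit8=0 (has a 0) -> no
Op 5: insert fox -> sets bits 1 2 -> bits=01110100011000
Op 6: query koi -> checks bit5=1, bit9=1 (all 1) -> maybe
Op 7: insert bat -> sets bits 3 7 -> bits=01110101011000
Op 8: query ant -> checks bit2=1, bit5=1 (all 1) -> maybe
Op 9: insert ram -> sets bits 1 8 -> bits=01110101111000
Query results in order: no maybe maybe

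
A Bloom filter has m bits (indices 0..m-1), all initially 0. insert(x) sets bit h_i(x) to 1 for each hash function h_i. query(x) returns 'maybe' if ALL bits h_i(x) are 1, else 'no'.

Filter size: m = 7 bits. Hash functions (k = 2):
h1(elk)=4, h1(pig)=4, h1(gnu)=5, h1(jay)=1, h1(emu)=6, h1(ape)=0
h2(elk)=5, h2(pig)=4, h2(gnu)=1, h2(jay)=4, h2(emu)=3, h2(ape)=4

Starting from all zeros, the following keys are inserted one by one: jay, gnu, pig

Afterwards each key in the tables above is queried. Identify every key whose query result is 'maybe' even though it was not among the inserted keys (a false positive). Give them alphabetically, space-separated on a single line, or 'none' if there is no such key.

Answer: elk

Derivation:
Start: bits=0000000
After insert 'jay': sets bits 1 4 -> bits=0100100
After insert 'gnu': sets bits 1 5 -> bits=0100110
After insert 'pig': sets bits 4 -> bits=0100110
Not inserted: ape elk emu — query each against bits=0100110:
query ape: checks bit0=0, bit4=1 (has a 0) -> no => not a false positive
query elk: checks bit4=1, bit5=1 (all 1) -> maybe => FALSE POSITIVE
query emu: checks bit3=0, bit6=0 (has a 0) -> no => not a false positive
False positives (alphabetical): elk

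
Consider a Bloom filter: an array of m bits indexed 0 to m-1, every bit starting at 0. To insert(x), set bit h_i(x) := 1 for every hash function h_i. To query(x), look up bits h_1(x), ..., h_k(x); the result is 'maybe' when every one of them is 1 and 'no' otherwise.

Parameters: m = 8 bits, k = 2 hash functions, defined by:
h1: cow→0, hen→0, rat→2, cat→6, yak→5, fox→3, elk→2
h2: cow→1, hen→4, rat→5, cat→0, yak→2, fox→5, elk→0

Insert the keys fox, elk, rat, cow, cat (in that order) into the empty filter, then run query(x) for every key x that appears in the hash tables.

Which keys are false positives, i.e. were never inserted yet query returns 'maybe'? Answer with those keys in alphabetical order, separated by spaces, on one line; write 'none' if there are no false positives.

Answer: yak

Derivation:
Start: bits=00000000
After insert 'fox': sets bits 3 5 -> bits=00010100
After insert 'elk': sets bits 0 2 -> bits=10110100
After insert 'rat': sets bits 2 5 -> bits=10110100
After insert 'cow': sets bits 0 1 -> bits=11110100
After insert 'cat': sets bits 0 6 -> bits=11110110
Not inserted: hen yak — query each against bits=11110110:
query hen: checks bit0=1, bit4=0 (has a 0) -> no => not a false positive
query yak: checks bit2=1, bit5=1 (all 1) -> maybe => FALSE POSITIVE
False positives (alphabetical): yak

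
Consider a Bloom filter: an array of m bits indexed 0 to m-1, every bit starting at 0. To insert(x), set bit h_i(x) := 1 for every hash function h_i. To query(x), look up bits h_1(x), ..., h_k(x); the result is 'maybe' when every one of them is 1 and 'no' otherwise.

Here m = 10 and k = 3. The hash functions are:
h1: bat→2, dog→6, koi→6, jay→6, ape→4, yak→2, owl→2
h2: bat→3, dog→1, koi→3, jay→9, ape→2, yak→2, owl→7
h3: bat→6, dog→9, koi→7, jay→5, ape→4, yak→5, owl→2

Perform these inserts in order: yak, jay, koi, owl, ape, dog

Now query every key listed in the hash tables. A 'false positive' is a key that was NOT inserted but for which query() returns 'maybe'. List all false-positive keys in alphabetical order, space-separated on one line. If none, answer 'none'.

Answer: bat

Derivation:
Start: bits=0000000000
After insert 'yak': sets bits 2 5 -> bits=0010010000
After insert 'jay': sets bits 5 6 9 -> bits=0010011001
After insert 'koi': sets bits 3 6 7 -> bits=0011011101
After insert 'owl': sets bits 2 7 -> bits=0011011101
After insert 'ape': sets bits 2 4 -> bits=0011111101
After insert 'dog': sets bits 1 6 9 -> bits=0111111101
Not inserted: bat — query each against bits=0111111101:
query bat: checks bit2=1, bit3=1, bit6=1 (all 1) -> maybe => FALSE POSITIVE
False positives (alphabetical): bat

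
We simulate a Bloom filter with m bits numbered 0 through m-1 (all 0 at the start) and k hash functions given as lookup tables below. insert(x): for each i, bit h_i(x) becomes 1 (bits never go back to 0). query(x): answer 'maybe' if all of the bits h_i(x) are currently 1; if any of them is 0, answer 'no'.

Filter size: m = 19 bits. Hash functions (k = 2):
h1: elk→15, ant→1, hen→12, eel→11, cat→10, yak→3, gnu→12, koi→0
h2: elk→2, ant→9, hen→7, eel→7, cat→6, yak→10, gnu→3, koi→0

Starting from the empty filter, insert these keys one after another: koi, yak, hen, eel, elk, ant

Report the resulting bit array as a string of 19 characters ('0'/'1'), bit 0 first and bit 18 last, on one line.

Start: bits=0000000000000000000
After insert 'koi': sets bits 0 -> bits=1000000000000000000
After insert 'yak': sets bits 3 10 -> bits=1001000000100000000
After insert 'hen': sets bits 7 12 -> bits=1001000100101000000
After insert 'eel': sets bits 7 11 -> bits=1001000100111000000
After insert 'elk': sets bits 2 15 -> bits=1011000100111001000
After insert 'ant': sets bits 1 9 -> bits=1111000101111001000

Answer: 1111000101111001000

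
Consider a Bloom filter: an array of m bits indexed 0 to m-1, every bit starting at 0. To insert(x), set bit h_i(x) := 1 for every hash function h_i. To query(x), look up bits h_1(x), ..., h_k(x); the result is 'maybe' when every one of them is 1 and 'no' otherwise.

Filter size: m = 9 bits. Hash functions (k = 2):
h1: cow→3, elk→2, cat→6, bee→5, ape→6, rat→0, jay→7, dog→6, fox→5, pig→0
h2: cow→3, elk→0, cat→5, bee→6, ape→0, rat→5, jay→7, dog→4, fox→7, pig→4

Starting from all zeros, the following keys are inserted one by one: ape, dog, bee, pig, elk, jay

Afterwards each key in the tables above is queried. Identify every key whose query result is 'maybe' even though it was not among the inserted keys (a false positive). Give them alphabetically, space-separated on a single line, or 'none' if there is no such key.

Start: bits=000000000
After insert 'ape': sets bits 0 6 -> bits=100000100
After insert 'dog': sets bits 4 6 -> bits=100010100
After insert 'bee': sets bits 5 6 -> bits=100011100
After insert 'pig': sets bits 0 4 -> bits=100011100
After insert 'elk': sets bits 0 2 -> bits=101011100
After insert 'jay': sets bits 7 -> bits=101011110
Not inserted: cat cow fox rat — query each against bits=101011110:
query cat: checks bit5=1, bit6=1 (all 1) -> maybe => FALSE POSITIVE
query cow: checks bit3=0 (has a 0) -> no => not a false positive
query fox: checks bit5=1, bit7=1 (all 1) -> maybe => FALSE POSITIVE
query rat: checks bit0=1, bit5=1 (all 1) -> maybe => FALSE POSITIVE
False positives (alphabetical): cat fox rat

Answer: cat fox rat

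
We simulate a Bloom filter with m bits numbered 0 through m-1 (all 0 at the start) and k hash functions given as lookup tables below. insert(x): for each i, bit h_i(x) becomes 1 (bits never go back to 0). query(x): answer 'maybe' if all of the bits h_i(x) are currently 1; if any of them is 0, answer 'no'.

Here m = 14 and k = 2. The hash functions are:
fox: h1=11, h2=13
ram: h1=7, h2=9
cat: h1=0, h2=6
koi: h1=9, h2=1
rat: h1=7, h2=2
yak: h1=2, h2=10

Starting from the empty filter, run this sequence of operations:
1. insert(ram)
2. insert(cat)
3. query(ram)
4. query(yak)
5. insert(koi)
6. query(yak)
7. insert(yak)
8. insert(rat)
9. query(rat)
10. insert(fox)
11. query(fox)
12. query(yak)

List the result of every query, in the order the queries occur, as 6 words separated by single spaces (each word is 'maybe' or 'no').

Answer: maybe no no maybe maybe maybe

Derivation:
Start: bits=00000000000000
Op 1: insert ram -> sets bits 7 9 -> bits=00000001010000
Op 2: insert cat -> sets bits 0 6 -> bits=10000011010000
Op 3: query ram -> checks bit7=1, bit9=1 (all 1) -> maybe
Op 4: query yak -> checks bit2=0, bit10=0 (has a 0) -> no
Op 5: insert koi -> sets bits 1 9 -> bits=11000011010000
Op 6: query yak -> checks bit2=0, bit10=0 (has a 0) -> no
Op 7: insert yak -> sets bits 2 10 -> bits=11100011011000
Op 8: insert rat -> sets bits 2 7 -> bits=11100011011000
Op 9: query rat -> checks bit2=1, bit7=1 (all 1) -> maybe
Op 10: insert fox -> sets bits 11 13 -> bits=11100011011101
Op 11: query fox -> checks bit11=1, bit13=1 (all 1) -> maybe
Op 12: query yak -> checks bit2=1, bit10=1 (all 1) -> maybe
Query results in order: maybe no no maybe maybe maybe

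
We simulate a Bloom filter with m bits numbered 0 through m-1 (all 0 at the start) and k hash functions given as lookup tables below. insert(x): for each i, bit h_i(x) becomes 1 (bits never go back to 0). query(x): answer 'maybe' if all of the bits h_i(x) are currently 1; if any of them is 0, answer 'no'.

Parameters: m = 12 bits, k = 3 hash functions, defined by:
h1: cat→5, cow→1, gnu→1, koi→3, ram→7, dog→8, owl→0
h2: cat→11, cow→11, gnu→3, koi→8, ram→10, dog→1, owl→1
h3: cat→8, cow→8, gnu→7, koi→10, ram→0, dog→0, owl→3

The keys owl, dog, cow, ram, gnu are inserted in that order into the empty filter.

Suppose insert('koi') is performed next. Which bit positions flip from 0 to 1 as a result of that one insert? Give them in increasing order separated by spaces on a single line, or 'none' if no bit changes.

Answer: none

Derivation:
Start: bits=000000000000
After insert 'owl': sets bits 0 1 3 -> bits=110100000000
After insert 'dog': sets bits 0 1 8 -> bits=110100001000
After insert 'cow': sets bits 1 8 11 -> bits=110100001001
After insert 'ram': sets bits 0 7 10 -> bits=110100011011
After insert 'gnu': sets bits 1 3 7 -> bits=110100011011
insert 'koi' would touch bits 3 8 10; currently bit3=1, bit8=1, bit10=1
Bits that are 0 among those (would change 0->1): none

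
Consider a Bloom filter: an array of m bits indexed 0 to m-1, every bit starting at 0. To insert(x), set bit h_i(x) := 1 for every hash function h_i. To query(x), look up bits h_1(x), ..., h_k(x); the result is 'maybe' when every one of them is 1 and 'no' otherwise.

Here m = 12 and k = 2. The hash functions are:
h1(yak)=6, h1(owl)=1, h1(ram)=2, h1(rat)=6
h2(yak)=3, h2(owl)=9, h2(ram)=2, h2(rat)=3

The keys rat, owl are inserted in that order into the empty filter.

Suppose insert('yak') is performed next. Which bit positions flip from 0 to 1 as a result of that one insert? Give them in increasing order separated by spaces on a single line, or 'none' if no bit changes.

Answer: none

Derivation:
Start: bits=000000000000
After insert 'rat': sets bits 3 6 -> bits=000100100000
After insert 'owl': sets bits 1 9 -> bits=010100100100
insert 'yak' would touch bits 3 6; currently bit3=1, bit6=1
Bits that are 0 among those (would change 0->1): none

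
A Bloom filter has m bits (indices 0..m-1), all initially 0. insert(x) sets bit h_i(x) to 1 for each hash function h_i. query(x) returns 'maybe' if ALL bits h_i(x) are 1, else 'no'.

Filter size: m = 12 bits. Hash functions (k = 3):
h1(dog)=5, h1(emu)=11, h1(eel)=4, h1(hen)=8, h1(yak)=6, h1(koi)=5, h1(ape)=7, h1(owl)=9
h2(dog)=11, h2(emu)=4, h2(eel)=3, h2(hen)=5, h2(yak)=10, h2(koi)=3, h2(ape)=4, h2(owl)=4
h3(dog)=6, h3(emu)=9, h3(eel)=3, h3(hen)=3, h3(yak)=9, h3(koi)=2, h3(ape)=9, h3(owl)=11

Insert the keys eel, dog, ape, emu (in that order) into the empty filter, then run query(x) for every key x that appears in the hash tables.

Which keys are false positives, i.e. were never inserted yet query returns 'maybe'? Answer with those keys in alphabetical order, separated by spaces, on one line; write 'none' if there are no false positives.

Start: bits=000000000000
After insert 'eel': sets bits 3 4 -> bits=000110000000
After insert 'dog': sets bits 5 6 11 -> bits=000111100001
After insert 'ape': sets bits 4 7 9 -> bits=000111110101
After insert 'emu': sets bits 4 9 11 -> bits=000111110101
Not inserted: hen koi owl yak — query each against bits=000111110101:
query hen: checks bit3=1, bit5=1, bit8=0 (has a 0) -> no => not a false positive
query koi: checks bit2=0, bit3=1, bit5=1 (has a 0) -> no => not a false positive
query owl: checks bit4=1, bit9=1, bit11=1 (all 1) -> maybe => FALSE POSITIVE
query yak: checks bit6=1, bit9=1, bit10=0 (has a 0) -> no => not a false positive
False positives (alphabetical): owl

Answer: owl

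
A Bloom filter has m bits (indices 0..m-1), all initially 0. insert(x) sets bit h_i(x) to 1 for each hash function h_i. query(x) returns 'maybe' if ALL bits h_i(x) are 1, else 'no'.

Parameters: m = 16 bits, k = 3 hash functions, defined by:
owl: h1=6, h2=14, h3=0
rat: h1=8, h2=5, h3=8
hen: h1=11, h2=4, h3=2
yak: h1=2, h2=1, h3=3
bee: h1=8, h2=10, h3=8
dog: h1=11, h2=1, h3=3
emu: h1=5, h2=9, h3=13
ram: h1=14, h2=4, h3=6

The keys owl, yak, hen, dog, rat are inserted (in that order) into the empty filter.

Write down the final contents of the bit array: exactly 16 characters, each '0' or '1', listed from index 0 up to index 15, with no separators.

Answer: 1111111010010010

Derivation:
Start: bits=0000000000000000
After insert 'owl': sets bits 0 6 14 -> bits=1000001000000010
After insert 'yak': sets bits 1 2 3 -> bits=1111001000000010
After insert 'hen': sets bits 2 4 11 -> bits=1111101000010010
After insert 'dog': sets bits 1 3 11 -> bits=1111101000010010
After insert 'rat': sets bits 5 8 -> bits=1111111010010010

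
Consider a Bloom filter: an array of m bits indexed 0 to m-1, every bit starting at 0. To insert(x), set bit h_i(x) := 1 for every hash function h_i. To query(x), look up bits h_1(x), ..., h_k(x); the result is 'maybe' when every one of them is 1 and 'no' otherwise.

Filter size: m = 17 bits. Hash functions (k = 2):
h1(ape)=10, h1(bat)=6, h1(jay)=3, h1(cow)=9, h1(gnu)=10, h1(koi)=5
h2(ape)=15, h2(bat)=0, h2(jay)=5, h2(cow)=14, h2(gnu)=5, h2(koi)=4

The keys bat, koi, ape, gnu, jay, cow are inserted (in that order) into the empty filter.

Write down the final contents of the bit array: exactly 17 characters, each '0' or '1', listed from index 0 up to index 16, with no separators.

Answer: 10011110011000110

Derivation:
Start: bits=00000000000000000
After insert 'bat': sets bits 0 6 -> bits=10000010000000000
After insert 'koi': sets bits 4 5 -> bits=10001110000000000
After insert 'ape': sets bits 10 15 -> bits=10001110001000010
After insert 'gnu': sets bits 5 10 -> bits=10001110001000010
After insert 'jay': sets bits 3 5 -> bits=10011110001000010
After insert 'cow': sets bits 9 14 -> bits=10011110011000110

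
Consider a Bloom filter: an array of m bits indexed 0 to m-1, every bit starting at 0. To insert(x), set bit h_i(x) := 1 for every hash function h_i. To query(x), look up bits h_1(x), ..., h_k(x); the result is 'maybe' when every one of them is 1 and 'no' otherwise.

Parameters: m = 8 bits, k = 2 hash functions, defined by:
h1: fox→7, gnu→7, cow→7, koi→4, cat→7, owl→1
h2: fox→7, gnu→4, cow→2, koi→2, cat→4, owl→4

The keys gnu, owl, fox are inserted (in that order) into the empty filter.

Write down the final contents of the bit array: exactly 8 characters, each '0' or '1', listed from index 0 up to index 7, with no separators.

Answer: 01001001

Derivation:
Start: bits=00000000
After insert 'gnu': sets bits 4 7 -> bits=00001001
After insert 'owl': sets bits 1 4 -> bits=01001001
After insert 'fox': sets bits 7 -> bits=01001001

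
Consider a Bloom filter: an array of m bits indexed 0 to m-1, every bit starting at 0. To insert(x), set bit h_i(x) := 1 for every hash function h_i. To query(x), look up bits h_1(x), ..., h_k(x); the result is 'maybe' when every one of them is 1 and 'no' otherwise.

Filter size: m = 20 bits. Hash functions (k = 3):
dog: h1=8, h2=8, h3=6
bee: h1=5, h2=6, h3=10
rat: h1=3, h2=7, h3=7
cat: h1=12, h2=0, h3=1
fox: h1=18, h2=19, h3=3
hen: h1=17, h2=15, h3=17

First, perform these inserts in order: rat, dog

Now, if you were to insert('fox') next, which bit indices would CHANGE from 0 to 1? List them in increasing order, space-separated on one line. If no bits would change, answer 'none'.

Answer: 18 19

Derivation:
Start: bits=00000000000000000000
After insert 'rat': sets bits 3 7 -> bits=00010001000000000000
After insert 'dog': sets bits 6 8 -> bits=00010011100000000000
insert 'fox' would touch bits 3 18 19; currently bit3=1, bit18=0, bit19=0
Bits that are 0 among those (would change 0->1): 18 19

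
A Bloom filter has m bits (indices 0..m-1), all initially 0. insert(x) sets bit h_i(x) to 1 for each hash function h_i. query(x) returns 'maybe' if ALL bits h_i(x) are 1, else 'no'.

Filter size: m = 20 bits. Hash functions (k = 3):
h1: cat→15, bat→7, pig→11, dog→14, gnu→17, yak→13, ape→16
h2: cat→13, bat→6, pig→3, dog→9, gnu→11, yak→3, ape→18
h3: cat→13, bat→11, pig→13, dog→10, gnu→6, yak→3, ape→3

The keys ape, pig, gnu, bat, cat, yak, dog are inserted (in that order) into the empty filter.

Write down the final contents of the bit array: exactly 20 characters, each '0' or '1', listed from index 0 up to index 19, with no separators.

Start: bits=00000000000000000000
After insert 'ape': sets bits 3 16 18 -> bits=00010000000000001010
After insert 'pig': sets bits 3 11 13 -> bits=00010000000101001010
After insert 'gnu': sets bits 6 11 17 -> bits=00010010000101001110
After insert 'bat': sets bits 6 7 11 -> bits=00010011000101001110
After insert 'cat': sets bits 13 15 -> bits=00010011000101011110
After insert 'yak': sets bits 3 13 -> bits=00010011000101011110
After insert 'dog': sets bits 9 10 14 -> bits=00010011011101111110

Answer: 00010011011101111110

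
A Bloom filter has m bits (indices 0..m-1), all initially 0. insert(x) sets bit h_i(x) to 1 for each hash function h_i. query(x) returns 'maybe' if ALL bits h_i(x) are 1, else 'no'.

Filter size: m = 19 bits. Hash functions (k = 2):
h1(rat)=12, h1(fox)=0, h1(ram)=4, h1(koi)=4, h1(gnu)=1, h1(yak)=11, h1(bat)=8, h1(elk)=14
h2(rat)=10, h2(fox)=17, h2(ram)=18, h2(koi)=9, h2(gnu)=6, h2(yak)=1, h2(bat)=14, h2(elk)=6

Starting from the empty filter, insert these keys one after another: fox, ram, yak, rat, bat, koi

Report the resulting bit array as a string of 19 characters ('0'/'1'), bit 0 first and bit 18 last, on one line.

Answer: 1100100011111010011

Derivation:
Start: bits=0000000000000000000
After insert 'fox': sets bits 0 17 -> bits=1000000000000000010
After insert 'ram': sets bits 4 18 -> bits=1000100000000000011
After insert 'yak': sets bits 1 11 -> bits=1100100000010000011
After insert 'rat': sets bits 10 12 -> bits=1100100000111000011
After insert 'bat': sets bits 8 14 -> bits=1100100010111010011
After insert 'koi': sets bits 4 9 -> bits=1100100011111010011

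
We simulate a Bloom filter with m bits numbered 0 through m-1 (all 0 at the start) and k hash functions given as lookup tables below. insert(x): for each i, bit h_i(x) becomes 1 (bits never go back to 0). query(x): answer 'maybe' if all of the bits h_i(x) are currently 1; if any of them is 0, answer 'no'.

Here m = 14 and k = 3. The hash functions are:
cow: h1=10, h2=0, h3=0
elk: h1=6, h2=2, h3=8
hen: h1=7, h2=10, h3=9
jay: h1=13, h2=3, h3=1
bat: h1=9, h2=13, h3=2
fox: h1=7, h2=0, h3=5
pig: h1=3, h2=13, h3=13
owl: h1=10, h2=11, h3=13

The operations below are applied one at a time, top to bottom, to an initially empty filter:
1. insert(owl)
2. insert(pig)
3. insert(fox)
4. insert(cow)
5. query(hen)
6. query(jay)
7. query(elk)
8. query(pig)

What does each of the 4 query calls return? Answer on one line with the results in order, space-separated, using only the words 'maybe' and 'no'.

Answer: no no no maybe

Derivation:
Start: bits=00000000000000
Op 1: insert owl -> sets bits 10 11 13 -> bits=00000000001101
Op 2: insert pig -> sets bits 3 13 -> bits=00010000001101
Op 3: insert fox -> sets bits 0 5 7 -> bits=10010101001101
Op 4: insert cow -> sets bits 0 10 -> bits=10010101001101
Op 5: query hen -> checks bit7=1, bit9=0, bit10=1 (has a 0) -> no
Op 6: query jay -> checks bit1=0, bit3=1, bit13=1 (has a 0) -> no
Op 7: query elk -> checks bit2=0, bit6=0, bit8=0 (has a 0) -> no
Op 8: query pig -> checks bit3=1, bit13=1 (all 1) -> maybe
Query results in order: no no no maybe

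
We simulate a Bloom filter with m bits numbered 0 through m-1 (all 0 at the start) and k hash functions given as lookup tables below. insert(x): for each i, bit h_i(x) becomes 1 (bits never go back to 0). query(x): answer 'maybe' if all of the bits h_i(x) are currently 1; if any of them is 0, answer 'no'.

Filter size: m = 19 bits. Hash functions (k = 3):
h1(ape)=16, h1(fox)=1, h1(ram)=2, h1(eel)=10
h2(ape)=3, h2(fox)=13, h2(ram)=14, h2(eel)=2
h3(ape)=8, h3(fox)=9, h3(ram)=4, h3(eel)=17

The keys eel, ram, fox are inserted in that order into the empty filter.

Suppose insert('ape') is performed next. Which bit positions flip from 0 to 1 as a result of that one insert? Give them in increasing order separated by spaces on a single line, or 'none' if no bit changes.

Answer: 3 8 16

Derivation:
Start: bits=0000000000000000000
After insert 'eel': sets bits 2 10 17 -> bits=0010000000100000010
After insert 'ram': sets bits 2 4 14 -> bits=0010100000100010010
After insert 'fox': sets bits 1 9 13 -> bits=0110100001100110010
insert 'ape' would touch bits 3 8 16; currently bit3=0, bit8=0, bit16=0
Bits that are 0 among those (would change 0->1): 3 8 16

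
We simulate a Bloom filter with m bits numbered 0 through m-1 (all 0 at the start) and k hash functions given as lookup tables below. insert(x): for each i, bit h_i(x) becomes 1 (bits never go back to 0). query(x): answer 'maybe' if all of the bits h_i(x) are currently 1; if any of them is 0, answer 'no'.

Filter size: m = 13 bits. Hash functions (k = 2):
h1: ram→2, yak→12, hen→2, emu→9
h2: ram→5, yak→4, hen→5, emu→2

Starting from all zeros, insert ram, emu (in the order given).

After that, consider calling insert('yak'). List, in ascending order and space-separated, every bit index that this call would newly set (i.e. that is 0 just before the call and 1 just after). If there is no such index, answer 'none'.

Start: bits=0000000000000
After insert 'ram': sets bits 2 5 -> bits=0010010000000
After insert 'emu': sets bits 2 9 -> bits=0010010001000
insert 'yak' would touch bits 4 12; currently bit4=0, bit12=0
Bits that are 0 among those (would change 0->1): 4 12

Answer: 4 12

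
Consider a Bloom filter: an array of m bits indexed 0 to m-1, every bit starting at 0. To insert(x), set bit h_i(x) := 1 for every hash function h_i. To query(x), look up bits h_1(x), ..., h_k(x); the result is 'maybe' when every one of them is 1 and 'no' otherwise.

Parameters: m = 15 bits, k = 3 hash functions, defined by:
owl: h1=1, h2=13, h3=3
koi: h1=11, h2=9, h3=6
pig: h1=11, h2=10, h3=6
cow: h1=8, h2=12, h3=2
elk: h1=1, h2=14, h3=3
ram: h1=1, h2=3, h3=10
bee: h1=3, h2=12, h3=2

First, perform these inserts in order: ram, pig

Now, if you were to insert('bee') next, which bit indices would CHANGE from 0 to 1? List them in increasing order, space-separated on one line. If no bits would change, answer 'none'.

Answer: 2 12

Derivation:
Start: bits=000000000000000
After insert 'ram': sets bits 1 3 10 -> bits=010100000010000
After insert 'pig': sets bits 6 10 11 -> bits=010100100011000
insert 'bee' would touch bits 2 3 12; currently bit2=0, bit3=1, bit12=0
Bits that are 0 among those (would change 0->1): 2 12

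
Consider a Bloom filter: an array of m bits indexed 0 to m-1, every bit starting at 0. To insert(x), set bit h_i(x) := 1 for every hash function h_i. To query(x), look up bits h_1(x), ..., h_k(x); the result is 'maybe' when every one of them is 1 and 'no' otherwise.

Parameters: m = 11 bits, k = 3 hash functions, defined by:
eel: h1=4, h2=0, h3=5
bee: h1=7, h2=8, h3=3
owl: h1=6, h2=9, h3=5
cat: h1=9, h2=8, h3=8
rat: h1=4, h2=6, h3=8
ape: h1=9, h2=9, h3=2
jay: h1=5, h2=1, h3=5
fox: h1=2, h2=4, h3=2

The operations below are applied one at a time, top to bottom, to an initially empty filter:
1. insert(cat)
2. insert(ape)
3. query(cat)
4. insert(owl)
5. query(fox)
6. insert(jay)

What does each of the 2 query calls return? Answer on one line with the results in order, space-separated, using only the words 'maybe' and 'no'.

Answer: maybe no

Derivation:
Start: bits=00000000000
Op 1: insert cat -> sets bits 8 9 -> bits=00000000110
Op 2: insert ape -> sets bits 2 9 -> bits=00100000110
Op 3: query cat -> checks bit8=1, bit9=1 (all 1) -> maybe
Op 4: insert owl -> sets bits 5 6 9 -> bits=00100110110
Op 5: query fox -> checks bit2=1, bit4=0 (has a 0) -> no
Op 6: insert jay -> sets bits 1 5 -> bits=01100110110
Query results in order: maybe no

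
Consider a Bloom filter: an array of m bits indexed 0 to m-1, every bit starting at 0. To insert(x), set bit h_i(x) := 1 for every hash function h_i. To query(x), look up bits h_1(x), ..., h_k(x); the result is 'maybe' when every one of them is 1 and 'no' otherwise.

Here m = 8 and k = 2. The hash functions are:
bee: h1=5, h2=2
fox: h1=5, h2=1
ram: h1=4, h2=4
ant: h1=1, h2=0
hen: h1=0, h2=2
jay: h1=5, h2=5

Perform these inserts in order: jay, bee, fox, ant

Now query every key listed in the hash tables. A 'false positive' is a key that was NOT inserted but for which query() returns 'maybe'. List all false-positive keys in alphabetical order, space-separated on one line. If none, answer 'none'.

Answer: hen

Derivation:
Start: bits=00000000
After insert 'jay': sets bits 5 -> bits=00000100
After insert 'bee': sets bits 2 5 -> bits=00100100
After insert 'fox': sets bits 1 5 -> bits=01100100
After insert 'ant': sets bits 0 1 -> bits=11100100
Not inserted: hen ram — query each against bits=11100100:
query hen: checks bit0=1, bit2=1 (all 1) -> maybe => FALSE POSITIVE
query ram: checks bit4=0 (has a 0) -> no => not a false positive
False positives (alphabetical): hen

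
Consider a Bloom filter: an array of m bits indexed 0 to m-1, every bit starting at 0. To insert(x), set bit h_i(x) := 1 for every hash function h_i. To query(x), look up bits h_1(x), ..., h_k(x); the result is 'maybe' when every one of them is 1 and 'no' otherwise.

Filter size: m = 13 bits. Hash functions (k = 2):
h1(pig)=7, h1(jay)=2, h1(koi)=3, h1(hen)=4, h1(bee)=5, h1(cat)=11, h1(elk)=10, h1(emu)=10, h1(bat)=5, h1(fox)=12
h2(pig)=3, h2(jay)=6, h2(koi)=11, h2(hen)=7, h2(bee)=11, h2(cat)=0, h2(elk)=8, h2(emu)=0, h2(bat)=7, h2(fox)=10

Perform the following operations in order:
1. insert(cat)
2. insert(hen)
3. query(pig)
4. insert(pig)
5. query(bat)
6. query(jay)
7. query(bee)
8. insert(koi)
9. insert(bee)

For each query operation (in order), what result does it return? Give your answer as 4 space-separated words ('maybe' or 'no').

Answer: no no no no

Derivation:
Start: bits=0000000000000
Op 1: insert cat -> sets bits 0 11 -> bits=1000000000010
Op 2: insert hen -> sets bits 4 7 -> bits=1000100100010
Op 3: query pig -> checks bit3=0, bit7=1 (has a 0) -> no
Op 4: insert pig -> sets bits 3 7 -> bits=1001100100010
Op 5: query bat -> checks bit5=0, bit7=1 (has a 0) -> no
Op 6: query jay -> checks bit2=0, bit6=0 (has a 0) -> no
Op 7: query bee -> checks bit5=0, bit11=1 (has a 0) -> no
Op 8: insert koi -> sets bits 3 11 -> bits=1001100100010
Op 9: insert bee -> sets bits 5 11 -> bits=1001110100010
Query results in order: no no no no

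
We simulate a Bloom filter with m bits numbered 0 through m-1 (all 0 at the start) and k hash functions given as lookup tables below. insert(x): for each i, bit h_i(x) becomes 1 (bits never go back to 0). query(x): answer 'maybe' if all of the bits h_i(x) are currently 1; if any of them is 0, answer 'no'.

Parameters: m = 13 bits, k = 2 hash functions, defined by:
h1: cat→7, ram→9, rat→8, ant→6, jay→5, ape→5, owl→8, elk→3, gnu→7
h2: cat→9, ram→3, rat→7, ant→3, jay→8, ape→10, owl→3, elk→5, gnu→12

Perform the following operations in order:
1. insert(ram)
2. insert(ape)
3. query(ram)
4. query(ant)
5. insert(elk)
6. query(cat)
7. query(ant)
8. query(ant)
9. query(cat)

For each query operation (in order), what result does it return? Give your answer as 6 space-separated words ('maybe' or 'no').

Start: bits=0000000000000
Op 1: insert ram -> sets bits 3 9 -> bits=0001000001000
Op 2: insert ape -> sets bits 5 10 -> bits=0001010001100
Op 3: query ram -> checks bit3=1, bit9=1 (all 1) -> maybe
Op 4: query ant -> checks bit3=1, bit6=0 (has a 0) -> no
Op 5: insert elk -> sets bits 3 5 -> bits=0001010001100
Op 6: query cat -> checks bit7=0, bit9=1 (has a 0) -> no
Op 7: query ant -> checks bit3=1, bit6=0 (has a 0) -> no
Op 8: query ant -> checks bit3=1, bit6=0 (has a 0) -> no
Op 9: query cat -> checks bit7=0, bit9=1 (has a 0) -> no
Query results in order: maybe no no no no no

Answer: maybe no no no no no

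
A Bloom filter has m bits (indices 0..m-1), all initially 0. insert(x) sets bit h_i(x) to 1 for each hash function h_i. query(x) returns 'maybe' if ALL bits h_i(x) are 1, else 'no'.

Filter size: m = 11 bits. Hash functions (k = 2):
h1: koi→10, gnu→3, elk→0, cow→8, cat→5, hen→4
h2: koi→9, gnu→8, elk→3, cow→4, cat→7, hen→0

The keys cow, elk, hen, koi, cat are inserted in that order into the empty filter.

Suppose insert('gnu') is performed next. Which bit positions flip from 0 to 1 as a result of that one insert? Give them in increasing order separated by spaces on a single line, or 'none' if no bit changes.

Answer: none

Derivation:
Start: bits=00000000000
After insert 'cow': sets bits 4 8 -> bits=00001000100
After insert 'elk': sets bits 0 3 -> bits=10011000100
After insert 'hen': sets bits 0 4 -> bits=10011000100
After insert 'koi': sets bits 9 10 -> bits=10011000111
After insert 'cat': sets bits 5 7 -> bits=10011101111
insert 'gnu' would touch bits 3 8; currently bit3=1, bit8=1
Bits that are 0 among those (would change 0->1): none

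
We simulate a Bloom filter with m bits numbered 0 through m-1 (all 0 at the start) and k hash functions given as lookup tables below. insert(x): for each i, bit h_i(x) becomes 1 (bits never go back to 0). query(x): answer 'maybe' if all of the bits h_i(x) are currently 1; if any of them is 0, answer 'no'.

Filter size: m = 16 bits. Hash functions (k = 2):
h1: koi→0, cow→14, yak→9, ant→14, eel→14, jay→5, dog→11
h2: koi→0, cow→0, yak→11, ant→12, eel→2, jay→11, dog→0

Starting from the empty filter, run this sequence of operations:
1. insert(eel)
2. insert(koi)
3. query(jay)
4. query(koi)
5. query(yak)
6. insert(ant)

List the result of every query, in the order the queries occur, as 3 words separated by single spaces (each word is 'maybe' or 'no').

Start: bits=0000000000000000
Op 1: insert eel -> sets bits 2 14 -> bits=0010000000000010
Op 2: insert koi -> sets bits 0 -> bits=1010000000000010
Op 3: query jay -> checks bit5=0, bit11=0 (has a 0) -> no
Op 4: query koi -> checks bit0=1 (all 1) -> maybe
Op 5: query yak -> checks bit9=0, bit11=0 (has a 0) -> no
Op 6: insert ant -> sets bits 12 14 -> bits=1010000000001010
Query results in order: no maybe no

Answer: no maybe no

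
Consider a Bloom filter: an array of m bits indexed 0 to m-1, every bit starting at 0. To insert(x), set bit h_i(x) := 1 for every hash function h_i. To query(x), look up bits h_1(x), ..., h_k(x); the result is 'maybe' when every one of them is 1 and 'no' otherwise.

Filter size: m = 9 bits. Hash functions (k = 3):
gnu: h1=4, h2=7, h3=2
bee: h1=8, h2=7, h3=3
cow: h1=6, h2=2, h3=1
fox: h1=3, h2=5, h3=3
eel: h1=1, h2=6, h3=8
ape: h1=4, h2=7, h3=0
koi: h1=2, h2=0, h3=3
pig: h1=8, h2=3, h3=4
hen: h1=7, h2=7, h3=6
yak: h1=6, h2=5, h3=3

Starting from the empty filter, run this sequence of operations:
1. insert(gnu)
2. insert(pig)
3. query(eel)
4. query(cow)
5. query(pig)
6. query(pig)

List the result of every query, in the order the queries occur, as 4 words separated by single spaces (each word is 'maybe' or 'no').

Start: bits=000000000
Op 1: insert gnu -> sets bits 2 4 7 -> bits=001010010
Op 2: insert pig -> sets bits 3 4 8 -> bits=001110011
Op 3: query eel -> checks bit1=0, bit6=0, bit8=1 (has a 0) -> no
Op 4: query cow -> checks bit1=0, bit2=1, bit6=0 (has a 0) -> no
Op 5: query pig -> checks bit3=1, bit4=1, bit8=1 (all 1) -> maybe
Op 6: query pig -> checks bit3=1, bit4=1, bit8=1 (all 1) -> maybe
Query results in order: no no maybe maybe

Answer: no no maybe maybe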